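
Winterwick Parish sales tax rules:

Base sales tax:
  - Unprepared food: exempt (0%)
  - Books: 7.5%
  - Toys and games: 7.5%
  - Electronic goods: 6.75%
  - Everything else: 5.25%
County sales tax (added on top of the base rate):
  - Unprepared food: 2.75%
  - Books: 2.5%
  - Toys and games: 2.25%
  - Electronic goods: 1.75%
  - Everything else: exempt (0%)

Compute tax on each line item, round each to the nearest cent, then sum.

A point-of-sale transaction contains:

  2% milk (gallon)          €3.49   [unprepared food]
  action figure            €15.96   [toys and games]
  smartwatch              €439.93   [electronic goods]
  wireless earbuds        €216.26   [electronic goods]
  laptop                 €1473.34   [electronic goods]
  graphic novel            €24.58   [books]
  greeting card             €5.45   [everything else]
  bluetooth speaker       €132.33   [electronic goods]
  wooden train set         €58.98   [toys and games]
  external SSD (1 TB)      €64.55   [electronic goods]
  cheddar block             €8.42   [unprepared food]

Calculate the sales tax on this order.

€208.13

2% milk (gallon) €3.49: unprepared food → 0% + 2.75% county = 2.75% → €0.10
Action figure €15.96: toys and games → 7.5% + 2.25% county = 9.75% → €1.56
Smartwatch €439.93: electronic goods → 6.75% + 1.75% county = 8.5% → €37.39
Wireless earbuds €216.26: electronic goods → 6.75% + 1.75% county = 8.5% → €18.38
Laptop €1473.34: electronic goods → 6.75% + 1.75% county = 8.5% → €125.23
Graphic novel €24.58: books → 7.5% + 2.5% county = 10% → €2.46
Greeting card €5.45: everything else → 5.25% + 0% county = 5.25% → €0.29
Bluetooth speaker €132.33: electronic goods → 6.75% + 1.75% county = 8.5% → €11.25
Wooden train set €58.98: toys and games → 7.5% + 2.25% county = 9.75% → €5.75
External SSD (1 TB) €64.55: electronic goods → 6.75% + 1.75% county = 8.5% → €5.49
Cheddar block €8.42: unprepared food → 0% + 2.75% county = 2.75% → €0.23
Total tax = €0.10 + €1.56 + €37.39 + €18.38 + €125.23 + €2.46 + €0.29 + €11.25 + €5.75 + €5.49 + €0.23 = €208.13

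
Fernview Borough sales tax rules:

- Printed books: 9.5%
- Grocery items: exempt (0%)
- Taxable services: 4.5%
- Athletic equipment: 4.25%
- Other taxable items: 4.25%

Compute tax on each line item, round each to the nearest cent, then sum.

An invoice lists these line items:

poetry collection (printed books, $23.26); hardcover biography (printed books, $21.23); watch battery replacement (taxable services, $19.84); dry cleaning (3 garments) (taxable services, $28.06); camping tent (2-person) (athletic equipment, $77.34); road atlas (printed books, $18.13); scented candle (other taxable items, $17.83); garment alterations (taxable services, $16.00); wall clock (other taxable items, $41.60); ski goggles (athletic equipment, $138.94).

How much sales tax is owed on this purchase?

$20.54

Poetry collection $23.26: printed books → 9.5% → $2.21
Hardcover biography $21.23: printed books → 9.5% → $2.02
Watch battery replacement $19.84: taxable services → 4.5% → $0.89
Dry cleaning (3 garments) $28.06: taxable services → 4.5% → $1.26
Camping tent (2-person) $77.34: athletic equipment → 4.25% → $3.29
Road atlas $18.13: printed books → 9.5% → $1.72
Scented candle $17.83: other taxable items → 4.25% → $0.76
Garment alterations $16.00: taxable services → 4.5% → $0.72
Wall clock $41.60: other taxable items → 4.25% → $1.77
Ski goggles $138.94: athletic equipment → 4.25% → $5.90
Total tax = $2.21 + $2.02 + $0.89 + $1.26 + $3.29 + $1.72 + $0.76 + $0.72 + $1.77 + $5.90 = $20.54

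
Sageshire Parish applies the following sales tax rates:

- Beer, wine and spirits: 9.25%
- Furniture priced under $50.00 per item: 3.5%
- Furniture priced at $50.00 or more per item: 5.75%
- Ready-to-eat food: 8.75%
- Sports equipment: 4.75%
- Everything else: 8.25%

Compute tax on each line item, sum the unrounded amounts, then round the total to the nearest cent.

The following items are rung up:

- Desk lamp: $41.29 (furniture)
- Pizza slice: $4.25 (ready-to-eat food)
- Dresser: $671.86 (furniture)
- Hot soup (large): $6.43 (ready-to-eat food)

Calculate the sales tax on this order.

$41.01

Desk lamp $41.29: furniture, under $50.00 → 3.5% → $1.44515
Pizza slice $4.25: ready-to-eat food → 8.75% → $0.371875
Dresser $671.86: furniture, $50.00 or more → 5.75% → $38.63195
Hot soup (large) $6.43: ready-to-eat food → 8.75% → $0.562625
Unrounded tax sum = $41.0116 → $41.01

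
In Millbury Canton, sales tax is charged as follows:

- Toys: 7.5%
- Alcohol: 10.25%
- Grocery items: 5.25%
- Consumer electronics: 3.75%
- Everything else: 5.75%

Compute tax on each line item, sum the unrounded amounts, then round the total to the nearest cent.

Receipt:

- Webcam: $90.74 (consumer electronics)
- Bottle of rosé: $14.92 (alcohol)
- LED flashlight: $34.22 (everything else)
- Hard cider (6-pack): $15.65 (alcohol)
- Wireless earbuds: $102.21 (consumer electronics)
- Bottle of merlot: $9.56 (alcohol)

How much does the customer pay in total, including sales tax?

Webcam $90.74: consumer electronics → 3.75% → $3.40275
Bottle of rosé $14.92: alcohol → 10.25% → $1.5293
LED flashlight $34.22: everything else → 5.75% → $1.96765
Hard cider (6-pack) $15.65: alcohol → 10.25% → $1.604125
Wireless earbuds $102.21: consumer electronics → 3.75% → $3.832875
Bottle of merlot $9.56: alcohol → 10.25% → $0.9799
Subtotal = $267.30; unrounded tax = $13.3166 → $13.32; total due = $280.62

$280.62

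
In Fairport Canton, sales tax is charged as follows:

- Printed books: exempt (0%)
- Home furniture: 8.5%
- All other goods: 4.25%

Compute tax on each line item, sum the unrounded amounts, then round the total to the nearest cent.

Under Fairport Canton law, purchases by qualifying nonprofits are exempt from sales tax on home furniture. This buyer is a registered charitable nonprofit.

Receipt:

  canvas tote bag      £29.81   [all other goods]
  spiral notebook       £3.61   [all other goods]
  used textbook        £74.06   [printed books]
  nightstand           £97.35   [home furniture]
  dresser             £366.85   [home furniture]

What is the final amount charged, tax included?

£573.10

Canvas tote bag £29.81: all other goods → 4.25% → £1.266925
Spiral notebook £3.61: all other goods → 4.25% → £0.153425
Used textbook £74.06: printed books → 0% → £0.00
Nightstand £97.35: home furniture, buyer-exempt → 0% → £0.00
Dresser £366.85: home furniture, buyer-exempt → 0% → £0.00
Subtotal = £571.68; unrounded tax = £1.42035 → £1.42; total due = £573.10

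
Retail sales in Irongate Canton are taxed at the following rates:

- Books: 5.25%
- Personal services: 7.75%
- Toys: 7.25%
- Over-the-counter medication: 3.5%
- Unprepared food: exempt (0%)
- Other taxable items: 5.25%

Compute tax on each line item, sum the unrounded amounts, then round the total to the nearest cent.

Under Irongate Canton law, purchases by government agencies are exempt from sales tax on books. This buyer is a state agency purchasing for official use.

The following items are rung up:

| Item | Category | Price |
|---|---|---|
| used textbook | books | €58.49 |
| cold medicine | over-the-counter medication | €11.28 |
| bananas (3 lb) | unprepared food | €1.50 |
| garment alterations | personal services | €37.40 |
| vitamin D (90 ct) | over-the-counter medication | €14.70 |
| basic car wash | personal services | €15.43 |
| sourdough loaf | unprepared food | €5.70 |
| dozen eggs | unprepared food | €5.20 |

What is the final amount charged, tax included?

Used textbook €58.49: books, buyer-exempt → 0% → €0.00
Cold medicine €11.28: over-the-counter medication → 3.5% → €0.3948
Bananas (3 lb) €1.50: unprepared food → 0% → €0.00
Garment alterations €37.40: personal services → 7.75% → €2.8985
Vitamin D (90 ct) €14.70: over-the-counter medication → 3.5% → €0.5145
Basic car wash €15.43: personal services → 7.75% → €1.195825
Sourdough loaf €5.70: unprepared food → 0% → €0.00
Dozen eggs €5.20: unprepared food → 0% → €0.00
Subtotal = €149.70; unrounded tax = €5.003625 → €5.00; total due = €154.70

€154.70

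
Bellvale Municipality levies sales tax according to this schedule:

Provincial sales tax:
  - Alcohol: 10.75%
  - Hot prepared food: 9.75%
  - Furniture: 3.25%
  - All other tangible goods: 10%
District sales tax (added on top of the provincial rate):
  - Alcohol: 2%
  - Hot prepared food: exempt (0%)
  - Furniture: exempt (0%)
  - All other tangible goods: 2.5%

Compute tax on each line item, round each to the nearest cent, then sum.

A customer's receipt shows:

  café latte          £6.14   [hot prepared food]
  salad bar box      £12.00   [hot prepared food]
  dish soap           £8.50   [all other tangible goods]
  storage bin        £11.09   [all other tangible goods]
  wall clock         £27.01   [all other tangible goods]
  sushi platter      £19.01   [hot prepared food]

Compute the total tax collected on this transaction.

£9.45

Café latte £6.14: hot prepared food → 9.75% + 0% district = 9.75% → £0.60
Salad bar box £12.00: hot prepared food → 9.75% + 0% district = 9.75% → £1.17
Dish soap £8.50: all other tangible goods → 10% + 2.5% district = 12.5% → £1.06
Storage bin £11.09: all other tangible goods → 10% + 2.5% district = 12.5% → £1.39
Wall clock £27.01: all other tangible goods → 10% + 2.5% district = 12.5% → £3.38
Sushi platter £19.01: hot prepared food → 9.75% + 0% district = 9.75% → £1.85
Total tax = £0.60 + £1.17 + £1.06 + £1.39 + £3.38 + £1.85 = £9.45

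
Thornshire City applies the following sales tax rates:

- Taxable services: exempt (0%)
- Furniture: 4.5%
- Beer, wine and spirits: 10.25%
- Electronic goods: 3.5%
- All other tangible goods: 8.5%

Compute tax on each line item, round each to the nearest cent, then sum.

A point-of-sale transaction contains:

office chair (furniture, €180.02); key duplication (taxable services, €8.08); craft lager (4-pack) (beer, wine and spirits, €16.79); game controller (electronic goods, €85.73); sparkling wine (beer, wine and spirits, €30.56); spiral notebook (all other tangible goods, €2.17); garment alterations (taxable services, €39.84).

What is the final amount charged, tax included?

Office chair €180.02: furniture → 4.5% → €8.10
Key duplication €8.08: taxable services → 0% → €0.00
Craft lager (4-pack) €16.79: beer, wine and spirits → 10.25% → €1.72
Game controller €85.73: electronic goods → 3.5% → €3.00
Sparkling wine €30.56: beer, wine and spirits → 10.25% → €3.13
Spiral notebook €2.17: all other tangible goods → 8.5% → €0.18
Garment alterations €39.84: taxable services → 0% → €0.00
Subtotal = €363.19; tax = €16.13; total due = €379.32

€379.32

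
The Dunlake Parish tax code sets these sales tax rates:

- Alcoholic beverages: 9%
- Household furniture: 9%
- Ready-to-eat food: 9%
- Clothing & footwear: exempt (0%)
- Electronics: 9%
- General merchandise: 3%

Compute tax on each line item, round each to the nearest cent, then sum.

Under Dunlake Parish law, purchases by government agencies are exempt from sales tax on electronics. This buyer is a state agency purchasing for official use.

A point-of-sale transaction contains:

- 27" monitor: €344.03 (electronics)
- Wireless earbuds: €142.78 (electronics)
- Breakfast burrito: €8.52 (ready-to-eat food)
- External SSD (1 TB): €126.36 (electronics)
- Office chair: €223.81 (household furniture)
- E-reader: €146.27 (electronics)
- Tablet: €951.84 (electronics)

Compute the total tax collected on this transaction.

27" monitor €344.03: electronics, buyer-exempt → 0% → €0.00
Wireless earbuds €142.78: electronics, buyer-exempt → 0% → €0.00
Breakfast burrito €8.52: ready-to-eat food → 9% → €0.77
External SSD (1 TB) €126.36: electronics, buyer-exempt → 0% → €0.00
Office chair €223.81: household furniture → 9% → €20.14
E-reader €146.27: electronics, buyer-exempt → 0% → €0.00
Tablet €951.84: electronics, buyer-exempt → 0% → €0.00
Total tax = €0.77 + €20.14 = €20.91

€20.91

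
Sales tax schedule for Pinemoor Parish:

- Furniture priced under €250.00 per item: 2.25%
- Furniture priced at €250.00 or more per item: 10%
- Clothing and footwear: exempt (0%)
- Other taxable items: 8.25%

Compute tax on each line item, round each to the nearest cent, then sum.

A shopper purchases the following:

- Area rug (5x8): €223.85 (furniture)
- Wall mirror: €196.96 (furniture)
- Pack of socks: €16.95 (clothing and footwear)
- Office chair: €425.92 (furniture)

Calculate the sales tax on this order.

€52.06

Area rug (5x8) €223.85: furniture, under €250.00 → 2.25% → €5.04
Wall mirror €196.96: furniture, under €250.00 → 2.25% → €4.43
Pack of socks €16.95: clothing and footwear → 0% → €0.00
Office chair €425.92: furniture, €250.00 or more → 10% → €42.59
Total tax = €5.04 + €4.43 + €42.59 = €52.06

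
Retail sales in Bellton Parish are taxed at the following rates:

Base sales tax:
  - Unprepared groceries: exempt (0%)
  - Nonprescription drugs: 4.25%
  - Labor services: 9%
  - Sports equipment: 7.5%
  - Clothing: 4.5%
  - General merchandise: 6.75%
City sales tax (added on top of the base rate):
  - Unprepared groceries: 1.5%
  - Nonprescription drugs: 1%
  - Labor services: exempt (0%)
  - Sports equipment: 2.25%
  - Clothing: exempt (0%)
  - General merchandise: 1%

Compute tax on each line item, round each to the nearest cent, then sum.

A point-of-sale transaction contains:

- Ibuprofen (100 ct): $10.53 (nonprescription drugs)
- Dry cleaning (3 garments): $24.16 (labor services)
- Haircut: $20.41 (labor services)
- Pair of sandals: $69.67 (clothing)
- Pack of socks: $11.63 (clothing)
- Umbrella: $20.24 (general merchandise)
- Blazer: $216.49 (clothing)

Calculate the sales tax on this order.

$19.53

Ibuprofen (100 ct) $10.53: nonprescription drugs → 4.25% + 1% city = 5.25% → $0.55
Dry cleaning (3 garments) $24.16: labor services → 9% + 0% city = 9% → $2.17
Haircut $20.41: labor services → 9% + 0% city = 9% → $1.84
Pair of sandals $69.67: clothing → 4.5% + 0% city = 4.5% → $3.14
Pack of socks $11.63: clothing → 4.5% + 0% city = 4.5% → $0.52
Umbrella $20.24: general merchandise → 6.75% + 1% city = 7.75% → $1.57
Blazer $216.49: clothing → 4.5% + 0% city = 4.5% → $9.74
Total tax = $0.55 + $2.17 + $1.84 + $3.14 + $0.52 + $1.57 + $9.74 = $19.53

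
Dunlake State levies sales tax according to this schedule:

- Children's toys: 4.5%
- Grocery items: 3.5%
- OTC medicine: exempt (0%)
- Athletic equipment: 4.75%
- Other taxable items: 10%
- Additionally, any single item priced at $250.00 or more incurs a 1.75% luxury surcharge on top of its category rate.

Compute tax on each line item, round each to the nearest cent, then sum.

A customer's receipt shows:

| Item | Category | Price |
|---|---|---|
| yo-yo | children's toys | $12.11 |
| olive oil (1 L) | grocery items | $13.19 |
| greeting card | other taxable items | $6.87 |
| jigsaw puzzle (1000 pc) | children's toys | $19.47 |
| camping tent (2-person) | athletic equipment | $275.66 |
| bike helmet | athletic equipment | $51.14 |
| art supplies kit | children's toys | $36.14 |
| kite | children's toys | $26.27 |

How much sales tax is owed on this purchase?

Yo-yo $12.11: children's toys → 4.5% → $0.54
Olive oil (1 L) $13.19: grocery items → 3.5% → $0.46
Greeting card $6.87: other taxable items → 10% → $0.69
Jigsaw puzzle (1000 pc) $19.47: children's toys → 4.5% → $0.88
Camping tent (2-person) $275.66: athletic equipment → 4.75% + 1.75% surcharge = 6.5% → $17.92
Bike helmet $51.14: athletic equipment → 4.75% → $2.43
Art supplies kit $36.14: children's toys → 4.5% → $1.63
Kite $26.27: children's toys → 4.5% → $1.18
Total tax = $0.54 + $0.46 + $0.69 + $0.88 + $17.92 + $2.43 + $1.63 + $1.18 = $25.73

$25.73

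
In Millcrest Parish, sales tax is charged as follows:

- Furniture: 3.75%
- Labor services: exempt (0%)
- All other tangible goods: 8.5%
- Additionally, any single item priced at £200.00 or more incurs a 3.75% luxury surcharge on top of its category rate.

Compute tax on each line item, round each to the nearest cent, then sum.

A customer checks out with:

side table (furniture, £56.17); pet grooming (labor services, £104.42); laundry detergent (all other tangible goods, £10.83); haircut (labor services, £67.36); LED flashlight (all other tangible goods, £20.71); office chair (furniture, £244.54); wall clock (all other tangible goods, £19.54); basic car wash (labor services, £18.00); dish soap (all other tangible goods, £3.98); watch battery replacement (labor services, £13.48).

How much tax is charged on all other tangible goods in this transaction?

Laundry detergent £10.83: all other tangible goods → 8.5% → £0.92
LED flashlight £20.71: all other tangible goods → 8.5% → £1.76
Wall clock £19.54: all other tangible goods → 8.5% → £1.66
Dish soap £3.98: all other tangible goods → 8.5% → £0.34
Tax on all other tangible goods = £0.92 + £1.76 + £1.66 + £0.34 = £4.68

£4.68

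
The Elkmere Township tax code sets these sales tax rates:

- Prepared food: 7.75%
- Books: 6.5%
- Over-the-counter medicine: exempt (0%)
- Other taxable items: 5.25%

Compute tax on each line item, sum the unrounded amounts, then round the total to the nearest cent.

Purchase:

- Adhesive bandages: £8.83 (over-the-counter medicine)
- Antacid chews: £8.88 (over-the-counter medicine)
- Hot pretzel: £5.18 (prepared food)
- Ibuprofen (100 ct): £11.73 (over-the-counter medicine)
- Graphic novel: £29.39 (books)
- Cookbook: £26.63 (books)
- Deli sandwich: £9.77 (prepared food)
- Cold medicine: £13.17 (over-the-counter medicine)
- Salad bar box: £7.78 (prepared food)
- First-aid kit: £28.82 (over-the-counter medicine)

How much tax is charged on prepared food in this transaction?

£1.76

Hot pretzel £5.18: prepared food → 7.75% → £0.40145
Deli sandwich £9.77: prepared food → 7.75% → £0.757175
Salad bar box £7.78: prepared food → 7.75% → £0.60295
Tax on prepared food: unrounded sum = £1.761575 → £1.76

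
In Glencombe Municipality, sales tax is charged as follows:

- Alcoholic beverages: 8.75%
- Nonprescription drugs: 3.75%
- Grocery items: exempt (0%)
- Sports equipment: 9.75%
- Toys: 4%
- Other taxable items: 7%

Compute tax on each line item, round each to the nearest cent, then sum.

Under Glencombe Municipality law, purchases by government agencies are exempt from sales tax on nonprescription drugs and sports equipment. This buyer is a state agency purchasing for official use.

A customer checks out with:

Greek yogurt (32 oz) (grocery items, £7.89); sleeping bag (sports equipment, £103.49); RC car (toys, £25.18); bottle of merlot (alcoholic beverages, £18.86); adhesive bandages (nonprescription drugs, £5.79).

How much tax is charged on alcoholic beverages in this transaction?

£1.65

Bottle of merlot £18.86: alcoholic beverages → 8.75% → £1.65
Tax on alcoholic beverages = £1.65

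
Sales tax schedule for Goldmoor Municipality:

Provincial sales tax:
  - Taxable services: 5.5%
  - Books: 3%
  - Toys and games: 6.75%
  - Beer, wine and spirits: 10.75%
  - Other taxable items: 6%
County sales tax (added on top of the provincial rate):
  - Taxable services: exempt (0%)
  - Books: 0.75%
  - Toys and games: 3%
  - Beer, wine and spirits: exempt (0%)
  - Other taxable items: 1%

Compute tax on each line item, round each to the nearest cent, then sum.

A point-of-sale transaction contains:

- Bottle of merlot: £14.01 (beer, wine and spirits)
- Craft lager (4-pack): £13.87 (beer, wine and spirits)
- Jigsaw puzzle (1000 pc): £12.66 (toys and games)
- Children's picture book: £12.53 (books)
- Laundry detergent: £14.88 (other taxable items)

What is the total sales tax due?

Bottle of merlot £14.01: beer, wine and spirits → 10.75% + 0% county = 10.75% → £1.51
Craft lager (4-pack) £13.87: beer, wine and spirits → 10.75% + 0% county = 10.75% → £1.49
Jigsaw puzzle (1000 pc) £12.66: toys and games → 6.75% + 3% county = 9.75% → £1.23
Children's picture book £12.53: books → 3% + 0.75% county = 3.75% → £0.47
Laundry detergent £14.88: other taxable items → 6% + 1% county = 7% → £1.04
Total tax = £1.51 + £1.49 + £1.23 + £0.47 + £1.04 = £5.74

£5.74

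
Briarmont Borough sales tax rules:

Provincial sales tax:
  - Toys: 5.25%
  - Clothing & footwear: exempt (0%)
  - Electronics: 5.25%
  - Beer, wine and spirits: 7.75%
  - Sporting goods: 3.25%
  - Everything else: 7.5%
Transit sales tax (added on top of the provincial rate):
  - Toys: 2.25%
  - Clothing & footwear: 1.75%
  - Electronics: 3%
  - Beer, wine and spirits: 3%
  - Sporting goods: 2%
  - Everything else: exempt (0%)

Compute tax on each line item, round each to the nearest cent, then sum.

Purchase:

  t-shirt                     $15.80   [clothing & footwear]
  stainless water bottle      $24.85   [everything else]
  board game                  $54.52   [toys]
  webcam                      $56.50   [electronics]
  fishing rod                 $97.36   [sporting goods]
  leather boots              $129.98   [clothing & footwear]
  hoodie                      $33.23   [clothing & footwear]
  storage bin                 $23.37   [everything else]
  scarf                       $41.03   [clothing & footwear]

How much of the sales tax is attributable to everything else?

Stainless water bottle $24.85: everything else → 7.5% + 0% transit = 7.5% → $1.86
Storage bin $23.37: everything else → 7.5% + 0% transit = 7.5% → $1.75
Tax on everything else = $1.86 + $1.75 = $3.61

$3.61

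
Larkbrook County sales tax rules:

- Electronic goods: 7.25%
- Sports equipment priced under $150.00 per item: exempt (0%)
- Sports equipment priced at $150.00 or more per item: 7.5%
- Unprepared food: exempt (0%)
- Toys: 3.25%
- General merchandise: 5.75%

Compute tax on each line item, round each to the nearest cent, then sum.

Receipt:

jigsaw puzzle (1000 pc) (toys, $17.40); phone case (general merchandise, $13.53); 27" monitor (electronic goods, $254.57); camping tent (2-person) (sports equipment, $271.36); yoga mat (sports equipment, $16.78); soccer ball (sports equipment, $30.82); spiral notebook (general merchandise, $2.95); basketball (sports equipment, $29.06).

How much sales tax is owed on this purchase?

$40.33

Jigsaw puzzle (1000 pc) $17.40: toys → 3.25% → $0.57
Phone case $13.53: general merchandise → 5.75% → $0.78
27" monitor $254.57: electronic goods → 7.25% → $18.46
Camping tent (2-person) $271.36: sports equipment, $150.00 or more → 7.5% → $20.35
Yoga mat $16.78: sports equipment, under $150.00 → 0% → $0.00
Soccer ball $30.82: sports equipment, under $150.00 → 0% → $0.00
Spiral notebook $2.95: general merchandise → 5.75% → $0.17
Basketball $29.06: sports equipment, under $150.00 → 0% → $0.00
Total tax = $0.57 + $0.78 + $18.46 + $20.35 + $0.17 = $40.33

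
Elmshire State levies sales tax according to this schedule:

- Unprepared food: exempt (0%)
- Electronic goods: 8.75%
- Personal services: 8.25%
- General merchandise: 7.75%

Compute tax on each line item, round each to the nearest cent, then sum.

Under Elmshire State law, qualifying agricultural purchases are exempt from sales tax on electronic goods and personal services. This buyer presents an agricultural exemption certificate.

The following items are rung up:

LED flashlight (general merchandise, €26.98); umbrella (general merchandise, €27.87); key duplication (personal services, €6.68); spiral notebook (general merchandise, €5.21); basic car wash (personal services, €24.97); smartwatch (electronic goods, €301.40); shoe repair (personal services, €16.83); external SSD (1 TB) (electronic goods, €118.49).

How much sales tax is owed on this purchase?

LED flashlight €26.98: general merchandise → 7.75% → €2.09
Umbrella €27.87: general merchandise → 7.75% → €2.16
Key duplication €6.68: personal services, buyer-exempt → 0% → €0.00
Spiral notebook €5.21: general merchandise → 7.75% → €0.40
Basic car wash €24.97: personal services, buyer-exempt → 0% → €0.00
Smartwatch €301.40: electronic goods, buyer-exempt → 0% → €0.00
Shoe repair €16.83: personal services, buyer-exempt → 0% → €0.00
External SSD (1 TB) €118.49: electronic goods, buyer-exempt → 0% → €0.00
Total tax = €2.09 + €2.16 + €0.40 = €4.65

€4.65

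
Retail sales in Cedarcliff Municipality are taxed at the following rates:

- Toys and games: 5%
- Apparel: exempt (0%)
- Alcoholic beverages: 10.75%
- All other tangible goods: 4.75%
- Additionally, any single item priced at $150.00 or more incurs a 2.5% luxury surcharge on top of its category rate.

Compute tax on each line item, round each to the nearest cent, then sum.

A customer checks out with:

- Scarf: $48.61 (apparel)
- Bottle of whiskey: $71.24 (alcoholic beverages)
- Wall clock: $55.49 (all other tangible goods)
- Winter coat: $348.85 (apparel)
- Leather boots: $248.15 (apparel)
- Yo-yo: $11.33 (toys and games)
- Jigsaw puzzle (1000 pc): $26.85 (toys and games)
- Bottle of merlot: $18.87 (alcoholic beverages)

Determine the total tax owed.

$29.16

Scarf $48.61: apparel → 0% → $0.00
Bottle of whiskey $71.24: alcoholic beverages → 10.75% → $7.66
Wall clock $55.49: all other tangible goods → 4.75% → $2.64
Winter coat $348.85: apparel → 0% + 2.5% surcharge = 2.5% → $8.72
Leather boots $248.15: apparel → 0% + 2.5% surcharge = 2.5% → $6.20
Yo-yo $11.33: toys and games → 5% → $0.57
Jigsaw puzzle (1000 pc) $26.85: toys and games → 5% → $1.34
Bottle of merlot $18.87: alcoholic beverages → 10.75% → $2.03
Total tax = $7.66 + $2.64 + $8.72 + $6.20 + $0.57 + $1.34 + $2.03 = $29.16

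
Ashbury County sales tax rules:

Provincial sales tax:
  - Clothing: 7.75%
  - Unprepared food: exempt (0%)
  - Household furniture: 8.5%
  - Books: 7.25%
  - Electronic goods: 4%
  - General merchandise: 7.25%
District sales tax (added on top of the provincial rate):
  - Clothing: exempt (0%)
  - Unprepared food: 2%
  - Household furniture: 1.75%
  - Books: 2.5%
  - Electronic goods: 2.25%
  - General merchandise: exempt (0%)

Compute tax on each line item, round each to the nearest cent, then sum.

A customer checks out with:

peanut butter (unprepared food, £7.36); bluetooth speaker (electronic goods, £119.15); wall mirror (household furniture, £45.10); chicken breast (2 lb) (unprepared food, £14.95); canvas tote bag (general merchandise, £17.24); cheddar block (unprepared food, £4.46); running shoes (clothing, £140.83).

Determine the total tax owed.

Peanut butter £7.36: unprepared food → 0% + 2% district = 2% → £0.15
Bluetooth speaker £119.15: electronic goods → 4% + 2.25% district = 6.25% → £7.45
Wall mirror £45.10: household furniture → 8.5% + 1.75% district = 10.25% → £4.62
Chicken breast (2 lb) £14.95: unprepared food → 0% + 2% district = 2% → £0.30
Canvas tote bag £17.24: general merchandise → 7.25% + 0% district = 7.25% → £1.25
Cheddar block £4.46: unprepared food → 0% + 2% district = 2% → £0.09
Running shoes £140.83: clothing → 7.75% + 0% district = 7.75% → £10.91
Total tax = £0.15 + £7.45 + £4.62 + £0.30 + £1.25 + £0.09 + £10.91 = £24.77

£24.77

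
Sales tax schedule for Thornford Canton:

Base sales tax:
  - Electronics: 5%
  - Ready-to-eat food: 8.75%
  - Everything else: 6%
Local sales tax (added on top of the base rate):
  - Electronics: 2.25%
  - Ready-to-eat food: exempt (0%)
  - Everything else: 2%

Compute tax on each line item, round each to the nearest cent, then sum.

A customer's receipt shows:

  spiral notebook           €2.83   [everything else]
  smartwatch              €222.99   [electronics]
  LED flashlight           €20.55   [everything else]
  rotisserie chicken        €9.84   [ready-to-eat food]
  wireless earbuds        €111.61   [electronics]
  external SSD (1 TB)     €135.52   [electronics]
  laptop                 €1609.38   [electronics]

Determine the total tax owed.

Spiral notebook €2.83: everything else → 6% + 2% local = 8% → €0.23
Smartwatch €222.99: electronics → 5% + 2.25% local = 7.25% → €16.17
LED flashlight €20.55: everything else → 6% + 2% local = 8% → €1.64
Rotisserie chicken €9.84: ready-to-eat food → 8.75% + 0% local = 8.75% → €0.86
Wireless earbuds €111.61: electronics → 5% + 2.25% local = 7.25% → €8.09
External SSD (1 TB) €135.52: electronics → 5% + 2.25% local = 7.25% → €9.83
Laptop €1609.38: electronics → 5% + 2.25% local = 7.25% → €116.68
Total tax = €0.23 + €16.17 + €1.64 + €0.86 + €8.09 + €9.83 + €116.68 = €153.50

€153.50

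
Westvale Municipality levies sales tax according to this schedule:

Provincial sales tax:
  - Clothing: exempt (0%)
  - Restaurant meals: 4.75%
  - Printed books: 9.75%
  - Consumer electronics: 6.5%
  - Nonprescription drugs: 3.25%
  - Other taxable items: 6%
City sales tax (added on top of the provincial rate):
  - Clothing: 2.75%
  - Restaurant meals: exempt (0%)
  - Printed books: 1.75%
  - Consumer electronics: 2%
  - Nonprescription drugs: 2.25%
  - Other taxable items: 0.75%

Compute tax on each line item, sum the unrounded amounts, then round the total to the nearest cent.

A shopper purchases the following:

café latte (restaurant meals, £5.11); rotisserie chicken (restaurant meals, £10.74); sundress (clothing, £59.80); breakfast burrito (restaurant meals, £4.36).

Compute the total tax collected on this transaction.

£2.60

Café latte £5.11: restaurant meals → 4.75% + 0% city = 4.75% → £0.242725
Rotisserie chicken £10.74: restaurant meals → 4.75% + 0% city = 4.75% → £0.51015
Sundress £59.80: clothing → 0% + 2.75% city = 2.75% → £1.6445
Breakfast burrito £4.36: restaurant meals → 4.75% + 0% city = 4.75% → £0.2071
Unrounded tax sum = £2.604475 → £2.60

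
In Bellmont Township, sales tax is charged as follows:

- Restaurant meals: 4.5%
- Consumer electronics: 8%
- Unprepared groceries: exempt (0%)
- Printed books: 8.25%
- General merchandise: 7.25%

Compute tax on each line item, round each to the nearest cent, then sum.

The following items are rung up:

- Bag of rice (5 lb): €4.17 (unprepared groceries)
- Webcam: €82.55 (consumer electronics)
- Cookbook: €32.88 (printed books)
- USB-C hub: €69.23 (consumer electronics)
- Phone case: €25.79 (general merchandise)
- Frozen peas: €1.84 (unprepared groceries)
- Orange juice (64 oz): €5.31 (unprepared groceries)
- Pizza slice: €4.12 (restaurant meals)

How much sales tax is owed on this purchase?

€16.91

Bag of rice (5 lb) €4.17: unprepared groceries → 0% → €0.00
Webcam €82.55: consumer electronics → 8% → €6.60
Cookbook €32.88: printed books → 8.25% → €2.71
USB-C hub €69.23: consumer electronics → 8% → €5.54
Phone case €25.79: general merchandise → 7.25% → €1.87
Frozen peas €1.84: unprepared groceries → 0% → €0.00
Orange juice (64 oz) €5.31: unprepared groceries → 0% → €0.00
Pizza slice €4.12: restaurant meals → 4.5% → €0.19
Total tax = €6.60 + €2.71 + €5.54 + €1.87 + €0.19 = €16.91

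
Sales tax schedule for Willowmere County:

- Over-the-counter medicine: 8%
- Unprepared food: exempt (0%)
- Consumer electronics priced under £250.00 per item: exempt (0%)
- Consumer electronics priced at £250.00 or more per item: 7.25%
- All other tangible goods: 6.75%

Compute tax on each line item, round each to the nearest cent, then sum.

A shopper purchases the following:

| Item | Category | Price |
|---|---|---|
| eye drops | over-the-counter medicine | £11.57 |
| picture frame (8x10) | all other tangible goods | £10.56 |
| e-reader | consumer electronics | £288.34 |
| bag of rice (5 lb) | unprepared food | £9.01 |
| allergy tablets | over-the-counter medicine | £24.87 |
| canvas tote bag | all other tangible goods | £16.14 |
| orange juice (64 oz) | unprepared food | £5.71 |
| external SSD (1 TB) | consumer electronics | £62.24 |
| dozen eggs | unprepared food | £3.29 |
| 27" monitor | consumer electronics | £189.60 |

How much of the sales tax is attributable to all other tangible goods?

£1.80

Picture frame (8x10) £10.56: all other tangible goods → 6.75% → £0.71
Canvas tote bag £16.14: all other tangible goods → 6.75% → £1.09
Tax on all other tangible goods = £0.71 + £1.09 = £1.80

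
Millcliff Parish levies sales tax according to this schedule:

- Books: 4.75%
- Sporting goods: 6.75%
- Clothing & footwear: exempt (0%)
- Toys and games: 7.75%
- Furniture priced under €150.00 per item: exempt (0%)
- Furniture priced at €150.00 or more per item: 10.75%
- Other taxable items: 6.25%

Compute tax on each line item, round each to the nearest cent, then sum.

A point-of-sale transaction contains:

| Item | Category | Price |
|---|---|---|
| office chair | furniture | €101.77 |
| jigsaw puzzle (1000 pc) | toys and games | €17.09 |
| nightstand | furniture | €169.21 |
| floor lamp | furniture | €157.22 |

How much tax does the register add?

€36.41

Office chair €101.77: furniture, under €150.00 → 0% → €0.00
Jigsaw puzzle (1000 pc) €17.09: toys and games → 7.75% → €1.32
Nightstand €169.21: furniture, €150.00 or more → 10.75% → €18.19
Floor lamp €157.22: furniture, €150.00 or more → 10.75% → €16.90
Total tax = €1.32 + €18.19 + €16.90 = €36.41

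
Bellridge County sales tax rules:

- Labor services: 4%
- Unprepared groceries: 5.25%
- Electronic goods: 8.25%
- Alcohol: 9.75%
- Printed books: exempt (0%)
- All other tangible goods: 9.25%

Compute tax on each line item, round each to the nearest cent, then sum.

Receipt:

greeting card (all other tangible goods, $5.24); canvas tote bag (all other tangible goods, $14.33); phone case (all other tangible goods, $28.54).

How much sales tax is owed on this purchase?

Greeting card $5.24: all other tangible goods → 9.25% → $0.48
Canvas tote bag $14.33: all other tangible goods → 9.25% → $1.33
Phone case $28.54: all other tangible goods → 9.25% → $2.64
Total tax = $0.48 + $1.33 + $2.64 = $4.45

$4.45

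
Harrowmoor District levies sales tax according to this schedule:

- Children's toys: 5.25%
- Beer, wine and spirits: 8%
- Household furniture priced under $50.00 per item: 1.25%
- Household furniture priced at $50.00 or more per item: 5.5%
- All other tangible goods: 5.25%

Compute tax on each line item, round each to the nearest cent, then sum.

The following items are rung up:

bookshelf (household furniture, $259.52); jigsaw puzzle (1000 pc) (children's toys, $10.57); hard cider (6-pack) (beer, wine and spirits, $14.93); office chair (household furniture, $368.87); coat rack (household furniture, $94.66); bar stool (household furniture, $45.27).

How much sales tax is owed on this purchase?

$42.08

Bookshelf $259.52: household furniture, $50.00 or more → 5.5% → $14.27
Jigsaw puzzle (1000 pc) $10.57: children's toys → 5.25% → $0.55
Hard cider (6-pack) $14.93: beer, wine and spirits → 8% → $1.19
Office chair $368.87: household furniture, $50.00 or more → 5.5% → $20.29
Coat rack $94.66: household furniture, $50.00 or more → 5.5% → $5.21
Bar stool $45.27: household furniture, under $50.00 → 1.25% → $0.57
Total tax = $14.27 + $0.55 + $1.19 + $20.29 + $5.21 + $0.57 = $42.08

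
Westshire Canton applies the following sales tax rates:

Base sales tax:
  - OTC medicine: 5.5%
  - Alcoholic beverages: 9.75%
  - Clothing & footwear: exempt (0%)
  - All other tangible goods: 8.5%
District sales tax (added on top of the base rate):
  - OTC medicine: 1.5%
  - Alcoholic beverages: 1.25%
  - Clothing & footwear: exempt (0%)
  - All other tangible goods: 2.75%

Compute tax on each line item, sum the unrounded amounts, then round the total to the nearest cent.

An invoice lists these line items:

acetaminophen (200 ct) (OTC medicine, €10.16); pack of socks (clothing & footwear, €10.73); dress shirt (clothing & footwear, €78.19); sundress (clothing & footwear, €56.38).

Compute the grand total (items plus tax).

€156.17

Acetaminophen (200 ct) €10.16: OTC medicine → 5.5% + 1.5% district = 7% → €0.7112
Pack of socks €10.73: clothing & footwear → 0% + 0% district = 0% → €0.00
Dress shirt €78.19: clothing & footwear → 0% + 0% district = 0% → €0.00
Sundress €56.38: clothing & footwear → 0% + 0% district = 0% → €0.00
Subtotal = €155.46; unrounded tax = €0.7112 → €0.71; total due = €156.17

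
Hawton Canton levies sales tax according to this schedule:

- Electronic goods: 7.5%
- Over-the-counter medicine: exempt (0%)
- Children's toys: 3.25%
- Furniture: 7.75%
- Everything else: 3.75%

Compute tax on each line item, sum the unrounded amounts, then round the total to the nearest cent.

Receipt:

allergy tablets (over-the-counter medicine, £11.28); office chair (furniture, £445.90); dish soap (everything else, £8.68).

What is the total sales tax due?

£34.88

Allergy tablets £11.28: over-the-counter medicine → 0% → £0.00
Office chair £445.90: furniture → 7.75% → £34.55725
Dish soap £8.68: everything else → 3.75% → £0.3255
Unrounded tax sum = £34.88275 → £34.88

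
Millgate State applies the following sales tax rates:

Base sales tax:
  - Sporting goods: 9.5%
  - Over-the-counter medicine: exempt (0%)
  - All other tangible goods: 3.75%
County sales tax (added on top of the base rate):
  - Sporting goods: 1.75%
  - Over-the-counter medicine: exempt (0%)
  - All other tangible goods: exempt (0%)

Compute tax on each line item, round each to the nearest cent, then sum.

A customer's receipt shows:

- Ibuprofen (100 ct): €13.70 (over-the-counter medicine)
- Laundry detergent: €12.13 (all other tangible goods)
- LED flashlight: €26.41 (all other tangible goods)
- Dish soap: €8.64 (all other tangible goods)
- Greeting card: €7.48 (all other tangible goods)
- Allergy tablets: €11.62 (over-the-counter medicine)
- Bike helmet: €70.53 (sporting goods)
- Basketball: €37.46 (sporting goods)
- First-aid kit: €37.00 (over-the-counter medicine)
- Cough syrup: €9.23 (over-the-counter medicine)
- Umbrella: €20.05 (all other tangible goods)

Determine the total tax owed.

Ibuprofen (100 ct) €13.70: over-the-counter medicine → 0% + 0% county = 0% → €0.00
Laundry detergent €12.13: all other tangible goods → 3.75% + 0% county = 3.75% → €0.45
LED flashlight €26.41: all other tangible goods → 3.75% + 0% county = 3.75% → €0.99
Dish soap €8.64: all other tangible goods → 3.75% + 0% county = 3.75% → €0.32
Greeting card €7.48: all other tangible goods → 3.75% + 0% county = 3.75% → €0.28
Allergy tablets €11.62: over-the-counter medicine → 0% + 0% county = 0% → €0.00
Bike helmet €70.53: sporting goods → 9.5% + 1.75% county = 11.25% → €7.93
Basketball €37.46: sporting goods → 9.5% + 1.75% county = 11.25% → €4.21
First-aid kit €37.00: over-the-counter medicine → 0% + 0% county = 0% → €0.00
Cough syrup €9.23: over-the-counter medicine → 0% + 0% county = 0% → €0.00
Umbrella €20.05: all other tangible goods → 3.75% + 0% county = 3.75% → €0.75
Total tax = €0.45 + €0.99 + €0.32 + €0.28 + €7.93 + €4.21 + €0.75 = €14.93

€14.93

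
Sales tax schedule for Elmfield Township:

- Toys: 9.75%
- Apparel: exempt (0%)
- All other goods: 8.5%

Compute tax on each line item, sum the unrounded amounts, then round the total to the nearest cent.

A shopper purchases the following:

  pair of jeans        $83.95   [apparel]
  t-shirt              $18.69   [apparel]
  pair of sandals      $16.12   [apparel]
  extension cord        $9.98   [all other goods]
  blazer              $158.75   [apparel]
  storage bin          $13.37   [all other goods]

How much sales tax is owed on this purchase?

$1.98

Pair of jeans $83.95: apparel → 0% → $0.00
T-shirt $18.69: apparel → 0% → $0.00
Pair of sandals $16.12: apparel → 0% → $0.00
Extension cord $9.98: all other goods → 8.5% → $0.8483
Blazer $158.75: apparel → 0% → $0.00
Storage bin $13.37: all other goods → 8.5% → $1.13645
Unrounded tax sum = $1.98475 → $1.98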